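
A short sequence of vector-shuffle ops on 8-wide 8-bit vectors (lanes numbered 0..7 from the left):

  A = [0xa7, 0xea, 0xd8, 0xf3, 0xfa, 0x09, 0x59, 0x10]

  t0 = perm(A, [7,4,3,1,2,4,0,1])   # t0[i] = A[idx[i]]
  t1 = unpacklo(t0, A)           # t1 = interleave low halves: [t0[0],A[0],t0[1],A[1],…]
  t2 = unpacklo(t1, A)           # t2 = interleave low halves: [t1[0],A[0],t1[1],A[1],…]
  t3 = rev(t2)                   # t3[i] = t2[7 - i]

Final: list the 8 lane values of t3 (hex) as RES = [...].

t0 = [0x10, 0xfa, 0xf3, 0xea, 0xd8, 0xfa, 0xa7, 0xea]
t1 = [0x10, 0xa7, 0xfa, 0xea, 0xf3, 0xd8, 0xea, 0xf3]
t2 = [0x10, 0xa7, 0xa7, 0xea, 0xfa, 0xd8, 0xea, 0xf3]
t3 = [0xf3, 0xea, 0xd8, 0xfa, 0xea, 0xa7, 0xa7, 0x10]

RES = [0xf3, 0xea, 0xd8, 0xfa, 0xea, 0xa7, 0xa7, 0x10]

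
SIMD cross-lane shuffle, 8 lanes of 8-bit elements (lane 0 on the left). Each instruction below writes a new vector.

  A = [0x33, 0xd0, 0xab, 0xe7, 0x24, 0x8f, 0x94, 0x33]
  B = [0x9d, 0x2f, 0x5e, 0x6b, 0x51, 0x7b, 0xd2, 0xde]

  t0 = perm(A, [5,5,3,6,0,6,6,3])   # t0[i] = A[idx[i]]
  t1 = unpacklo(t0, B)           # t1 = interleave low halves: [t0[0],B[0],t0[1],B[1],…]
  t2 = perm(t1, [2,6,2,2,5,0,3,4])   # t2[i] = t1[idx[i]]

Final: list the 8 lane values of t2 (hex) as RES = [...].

RES = [0x8f, 0x94, 0x8f, 0x8f, 0x5e, 0x8f, 0x2f, 0xe7]

→ t0 |8f|8f|e7|94|33|94|94|e7|
→ t1 |8f|9d|8f|2f|e7|5e|94|6b|
→ t2 |8f|94|8f|8f|5e|8f|2f|e7|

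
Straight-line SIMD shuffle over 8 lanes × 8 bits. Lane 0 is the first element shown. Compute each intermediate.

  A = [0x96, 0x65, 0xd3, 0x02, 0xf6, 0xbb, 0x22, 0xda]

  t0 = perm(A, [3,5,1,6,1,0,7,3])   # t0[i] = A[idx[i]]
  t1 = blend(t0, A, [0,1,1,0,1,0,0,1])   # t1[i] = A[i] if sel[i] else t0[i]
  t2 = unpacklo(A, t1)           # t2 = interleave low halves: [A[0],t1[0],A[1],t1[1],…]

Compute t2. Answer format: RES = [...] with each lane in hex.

→ t0 |02|bb|65|22|65|96|da|02|
→ t1 |02|65|d3|22|f6|96|da|da|
→ t2 |96|02|65|65|d3|d3|02|22|

RES = [ 0x96  0x02  0x65  0x65  0xd3  0xd3  0x02  0x22 ]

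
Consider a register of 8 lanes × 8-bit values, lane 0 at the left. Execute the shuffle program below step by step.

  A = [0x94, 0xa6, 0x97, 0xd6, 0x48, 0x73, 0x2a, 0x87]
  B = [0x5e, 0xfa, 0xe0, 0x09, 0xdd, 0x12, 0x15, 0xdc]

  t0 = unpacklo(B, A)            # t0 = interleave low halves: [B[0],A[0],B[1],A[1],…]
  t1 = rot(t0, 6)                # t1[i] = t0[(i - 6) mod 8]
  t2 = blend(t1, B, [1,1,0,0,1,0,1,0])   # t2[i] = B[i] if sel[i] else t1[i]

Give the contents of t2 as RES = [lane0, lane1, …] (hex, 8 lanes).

  t0: 5e 94 fa a6 e0 97 09 d6
  t1: fa a6 e0 97 09 d6 5e 94
  t2: 5e fa e0 97 dd d6 15 94

RES = [0x5e, 0xfa, 0xe0, 0x97, 0xdd, 0xd6, 0x15, 0x94]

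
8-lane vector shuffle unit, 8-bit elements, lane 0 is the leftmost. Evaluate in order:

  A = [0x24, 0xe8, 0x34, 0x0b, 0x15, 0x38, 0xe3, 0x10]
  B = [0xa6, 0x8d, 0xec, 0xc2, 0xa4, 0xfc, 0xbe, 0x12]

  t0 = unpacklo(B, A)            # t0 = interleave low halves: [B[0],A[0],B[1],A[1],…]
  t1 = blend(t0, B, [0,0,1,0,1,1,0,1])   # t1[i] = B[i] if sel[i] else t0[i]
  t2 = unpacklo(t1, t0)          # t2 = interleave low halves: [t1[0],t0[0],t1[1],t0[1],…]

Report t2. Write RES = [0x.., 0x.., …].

RES = [0xa6, 0xa6, 0x24, 0x24, 0xec, 0x8d, 0xe8, 0xe8]

t0 = [0xa6, 0x24, 0x8d, 0xe8, 0xec, 0x34, 0xc2, 0x0b]
t1 = [0xa6, 0x24, 0xec, 0xe8, 0xa4, 0xfc, 0xc2, 0x12]
t2 = [0xa6, 0xa6, 0x24, 0x24, 0xec, 0x8d, 0xe8, 0xe8]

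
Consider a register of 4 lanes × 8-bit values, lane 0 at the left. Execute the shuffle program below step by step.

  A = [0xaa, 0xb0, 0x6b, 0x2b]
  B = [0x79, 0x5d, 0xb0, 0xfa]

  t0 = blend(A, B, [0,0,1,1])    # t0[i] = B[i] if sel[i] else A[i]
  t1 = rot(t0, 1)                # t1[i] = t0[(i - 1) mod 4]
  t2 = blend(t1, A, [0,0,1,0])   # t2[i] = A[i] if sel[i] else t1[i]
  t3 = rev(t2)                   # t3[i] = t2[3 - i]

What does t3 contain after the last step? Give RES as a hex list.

→ t0 |aa|b0|b0|fa|
→ t1 |fa|aa|b0|b0|
→ t2 |fa|aa|6b|b0|
→ t3 |b0|6b|aa|fa|

RES = [ 0xb0  0x6b  0xaa  0xfa ]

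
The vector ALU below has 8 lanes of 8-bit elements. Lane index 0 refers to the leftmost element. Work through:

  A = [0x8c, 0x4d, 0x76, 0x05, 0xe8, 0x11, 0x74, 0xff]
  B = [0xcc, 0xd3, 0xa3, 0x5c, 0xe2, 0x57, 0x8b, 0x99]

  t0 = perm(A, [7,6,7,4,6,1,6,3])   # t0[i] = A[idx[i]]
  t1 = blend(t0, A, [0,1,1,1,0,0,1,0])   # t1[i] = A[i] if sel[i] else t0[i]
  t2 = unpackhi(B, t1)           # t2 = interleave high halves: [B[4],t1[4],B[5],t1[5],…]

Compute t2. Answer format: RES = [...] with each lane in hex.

  t0: ff 74 ff e8 74 4d 74 05
  t1: ff 4d 76 05 74 4d 74 05
  t2: e2 74 57 4d 8b 74 99 05

RES = [ 0xe2  0x74  0x57  0x4d  0x8b  0x74  0x99  0x05 ]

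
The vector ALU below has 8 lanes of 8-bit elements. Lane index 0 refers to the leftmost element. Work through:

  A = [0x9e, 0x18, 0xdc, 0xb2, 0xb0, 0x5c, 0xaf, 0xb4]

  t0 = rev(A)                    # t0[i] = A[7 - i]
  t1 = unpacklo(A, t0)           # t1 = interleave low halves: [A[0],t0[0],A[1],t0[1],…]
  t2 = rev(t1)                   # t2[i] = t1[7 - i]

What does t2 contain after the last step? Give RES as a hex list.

RES = [ 0xb0  0xb2  0x5c  0xdc  0xaf  0x18  0xb4  0x9e ]

→ t0 |b4|af|5c|b0|b2|dc|18|9e|
→ t1 |9e|b4|18|af|dc|5c|b2|b0|
→ t2 |b0|b2|5c|dc|af|18|b4|9e|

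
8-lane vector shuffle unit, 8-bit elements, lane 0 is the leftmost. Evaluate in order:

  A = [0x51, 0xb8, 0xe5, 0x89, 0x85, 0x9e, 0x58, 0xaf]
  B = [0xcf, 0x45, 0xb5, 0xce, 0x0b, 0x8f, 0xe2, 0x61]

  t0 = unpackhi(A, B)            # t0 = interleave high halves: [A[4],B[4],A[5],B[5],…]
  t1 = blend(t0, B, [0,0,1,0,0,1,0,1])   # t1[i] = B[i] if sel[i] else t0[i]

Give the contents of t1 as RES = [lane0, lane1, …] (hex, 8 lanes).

RES = [0x85, 0x0b, 0xb5, 0x8f, 0x58, 0x8f, 0xaf, 0x61]

→ t0 |85|0b|9e|8f|58|e2|af|61|
→ t1 |85|0b|b5|8f|58|8f|af|61|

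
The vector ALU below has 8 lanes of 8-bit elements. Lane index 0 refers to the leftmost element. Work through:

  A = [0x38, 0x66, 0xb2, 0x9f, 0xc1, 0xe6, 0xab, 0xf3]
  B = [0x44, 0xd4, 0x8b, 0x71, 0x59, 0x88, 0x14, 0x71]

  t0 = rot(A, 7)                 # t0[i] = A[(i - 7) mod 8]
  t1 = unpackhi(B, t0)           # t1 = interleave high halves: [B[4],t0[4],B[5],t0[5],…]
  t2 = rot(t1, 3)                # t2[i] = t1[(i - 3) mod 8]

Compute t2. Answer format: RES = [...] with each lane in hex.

RES = [0xf3, 0x71, 0x38, 0x59, 0xe6, 0x88, 0xab, 0x14]

  t0: 66 b2 9f c1 e6 ab f3 38
  t1: 59 e6 88 ab 14 f3 71 38
  t2: f3 71 38 59 e6 88 ab 14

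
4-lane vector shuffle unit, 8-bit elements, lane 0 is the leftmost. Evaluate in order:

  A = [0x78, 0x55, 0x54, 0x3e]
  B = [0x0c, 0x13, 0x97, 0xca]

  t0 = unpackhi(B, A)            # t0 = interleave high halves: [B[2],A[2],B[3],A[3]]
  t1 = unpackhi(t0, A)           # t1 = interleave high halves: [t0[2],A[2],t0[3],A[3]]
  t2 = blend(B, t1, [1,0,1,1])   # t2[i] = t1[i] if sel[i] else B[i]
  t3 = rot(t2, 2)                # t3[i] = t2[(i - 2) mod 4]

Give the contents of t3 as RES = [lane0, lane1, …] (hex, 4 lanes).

→ t0 |97|54|ca|3e|
→ t1 |ca|54|3e|3e|
→ t2 |ca|13|3e|3e|
→ t3 |3e|3e|ca|13|

RES = [0x3e, 0x3e, 0xca, 0x13]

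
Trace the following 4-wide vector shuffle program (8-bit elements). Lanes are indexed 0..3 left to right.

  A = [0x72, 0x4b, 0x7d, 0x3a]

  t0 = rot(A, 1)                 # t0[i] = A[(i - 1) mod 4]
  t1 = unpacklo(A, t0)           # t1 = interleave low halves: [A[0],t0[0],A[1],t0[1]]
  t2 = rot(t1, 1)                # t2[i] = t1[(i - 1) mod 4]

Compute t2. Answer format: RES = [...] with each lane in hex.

→ t0 |3a|72|4b|7d|
→ t1 |72|3a|4b|72|
→ t2 |72|72|3a|4b|

RES = [ 0x72  0x72  0x3a  0x4b ]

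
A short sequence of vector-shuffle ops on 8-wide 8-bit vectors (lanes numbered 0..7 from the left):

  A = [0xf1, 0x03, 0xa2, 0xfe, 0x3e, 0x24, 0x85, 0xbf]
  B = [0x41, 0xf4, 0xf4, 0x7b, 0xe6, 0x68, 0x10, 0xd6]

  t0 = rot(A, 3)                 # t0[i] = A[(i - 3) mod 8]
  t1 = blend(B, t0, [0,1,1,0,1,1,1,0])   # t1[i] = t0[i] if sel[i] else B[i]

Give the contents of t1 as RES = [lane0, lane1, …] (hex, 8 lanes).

RES = [0x41, 0x85, 0xbf, 0x7b, 0x03, 0xa2, 0xfe, 0xd6]

→ t0 |24|85|bf|f1|03|a2|fe|3e|
→ t1 |41|85|bf|7b|03|a2|fe|d6|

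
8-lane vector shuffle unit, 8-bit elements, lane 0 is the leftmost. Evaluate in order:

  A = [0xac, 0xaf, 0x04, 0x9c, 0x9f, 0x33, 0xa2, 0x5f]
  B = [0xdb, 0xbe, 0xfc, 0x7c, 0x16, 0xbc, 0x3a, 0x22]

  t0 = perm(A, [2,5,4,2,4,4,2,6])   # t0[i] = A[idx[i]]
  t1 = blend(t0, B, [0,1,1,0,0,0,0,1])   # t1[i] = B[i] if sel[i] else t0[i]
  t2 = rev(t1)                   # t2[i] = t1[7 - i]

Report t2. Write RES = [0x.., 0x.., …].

→ t0 |04|33|9f|04|9f|9f|04|a2|
→ t1 |04|be|fc|04|9f|9f|04|22|
→ t2 |22|04|9f|9f|04|fc|be|04|

RES = [ 0x22  0x04  0x9f  0x9f  0x04  0xfc  0xbe  0x04 ]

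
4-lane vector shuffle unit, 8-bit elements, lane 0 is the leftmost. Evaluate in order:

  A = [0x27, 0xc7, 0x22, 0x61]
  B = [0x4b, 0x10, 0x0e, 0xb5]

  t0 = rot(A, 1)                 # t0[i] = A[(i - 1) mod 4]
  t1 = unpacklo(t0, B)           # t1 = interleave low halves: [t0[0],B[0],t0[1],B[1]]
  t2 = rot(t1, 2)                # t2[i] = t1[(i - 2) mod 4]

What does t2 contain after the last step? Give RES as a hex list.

RES = [0x27, 0x10, 0x61, 0x4b]

  t0: 61 27 c7 22
  t1: 61 4b 27 10
  t2: 27 10 61 4b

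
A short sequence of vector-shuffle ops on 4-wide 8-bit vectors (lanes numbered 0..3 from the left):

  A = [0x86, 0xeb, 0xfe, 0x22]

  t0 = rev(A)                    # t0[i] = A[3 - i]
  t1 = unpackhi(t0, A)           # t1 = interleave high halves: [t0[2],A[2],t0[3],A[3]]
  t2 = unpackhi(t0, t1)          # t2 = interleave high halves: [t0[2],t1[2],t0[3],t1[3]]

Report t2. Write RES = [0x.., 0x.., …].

RES = [ 0xeb  0x86  0x86  0x22 ]

  t0: 22 fe eb 86
  t1: eb fe 86 22
  t2: eb 86 86 22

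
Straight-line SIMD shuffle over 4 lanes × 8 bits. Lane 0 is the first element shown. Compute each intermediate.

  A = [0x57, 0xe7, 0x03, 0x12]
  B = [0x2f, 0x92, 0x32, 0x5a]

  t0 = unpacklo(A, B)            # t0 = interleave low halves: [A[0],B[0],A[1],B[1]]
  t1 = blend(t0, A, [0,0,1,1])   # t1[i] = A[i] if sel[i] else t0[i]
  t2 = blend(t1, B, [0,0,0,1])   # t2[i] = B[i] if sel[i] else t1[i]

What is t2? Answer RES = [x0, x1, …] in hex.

RES = [ 0x57  0x2f  0x03  0x5a ]

  t0: 57 2f e7 92
  t1: 57 2f 03 12
  t2: 57 2f 03 5a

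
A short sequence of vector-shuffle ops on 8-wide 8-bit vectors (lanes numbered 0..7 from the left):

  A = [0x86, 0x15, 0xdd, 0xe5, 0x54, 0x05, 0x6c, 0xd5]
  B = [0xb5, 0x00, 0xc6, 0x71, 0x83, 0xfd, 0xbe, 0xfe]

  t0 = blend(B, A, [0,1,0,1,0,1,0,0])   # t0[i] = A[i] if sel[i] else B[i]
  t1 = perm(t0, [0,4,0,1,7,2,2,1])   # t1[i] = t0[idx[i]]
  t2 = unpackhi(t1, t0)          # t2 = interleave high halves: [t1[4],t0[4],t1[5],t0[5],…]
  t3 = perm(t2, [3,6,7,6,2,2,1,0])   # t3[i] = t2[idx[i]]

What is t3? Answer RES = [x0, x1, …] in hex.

→ t0 |b5|15|c6|e5|83|05|be|fe|
→ t1 |b5|83|b5|15|fe|c6|c6|15|
→ t2 |fe|83|c6|05|c6|be|15|fe|
→ t3 |05|15|fe|15|c6|c6|83|fe|

RES = [ 0x05  0x15  0xfe  0x15  0xc6  0xc6  0x83  0xfe ]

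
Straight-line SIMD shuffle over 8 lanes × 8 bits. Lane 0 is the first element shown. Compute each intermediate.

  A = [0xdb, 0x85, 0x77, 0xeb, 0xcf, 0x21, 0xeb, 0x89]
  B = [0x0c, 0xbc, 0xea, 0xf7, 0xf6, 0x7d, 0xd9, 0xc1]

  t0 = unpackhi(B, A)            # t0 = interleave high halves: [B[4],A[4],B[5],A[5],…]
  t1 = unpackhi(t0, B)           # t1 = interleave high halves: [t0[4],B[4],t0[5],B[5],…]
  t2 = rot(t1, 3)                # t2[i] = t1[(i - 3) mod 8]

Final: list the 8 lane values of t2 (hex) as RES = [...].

t0 = [0xf6, 0xcf, 0x7d, 0x21, 0xd9, 0xeb, 0xc1, 0x89]
t1 = [0xd9, 0xf6, 0xeb, 0x7d, 0xc1, 0xd9, 0x89, 0xc1]
t2 = [0xd9, 0x89, 0xc1, 0xd9, 0xf6, 0xeb, 0x7d, 0xc1]

RES = [ 0xd9  0x89  0xc1  0xd9  0xf6  0xeb  0x7d  0xc1 ]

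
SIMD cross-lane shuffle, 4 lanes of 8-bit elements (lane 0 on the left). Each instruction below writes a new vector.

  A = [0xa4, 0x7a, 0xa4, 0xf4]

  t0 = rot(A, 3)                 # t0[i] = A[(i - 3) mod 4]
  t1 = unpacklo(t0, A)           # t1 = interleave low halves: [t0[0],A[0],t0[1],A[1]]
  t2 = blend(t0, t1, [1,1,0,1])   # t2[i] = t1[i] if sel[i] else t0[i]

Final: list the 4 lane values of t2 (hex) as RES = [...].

RES = [0x7a, 0xa4, 0xf4, 0x7a]

  t0: 7a a4 f4 a4
  t1: 7a a4 a4 7a
  t2: 7a a4 f4 7a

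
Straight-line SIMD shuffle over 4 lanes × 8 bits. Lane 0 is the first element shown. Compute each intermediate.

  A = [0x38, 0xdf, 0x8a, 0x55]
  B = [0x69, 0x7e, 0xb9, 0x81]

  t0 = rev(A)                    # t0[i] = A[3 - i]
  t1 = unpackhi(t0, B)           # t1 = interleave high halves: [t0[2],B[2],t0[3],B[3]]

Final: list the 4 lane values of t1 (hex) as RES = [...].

t0 = [0x55, 0x8a, 0xdf, 0x38]
t1 = [0xdf, 0xb9, 0x38, 0x81]

RES = [ 0xdf  0xb9  0x38  0x81 ]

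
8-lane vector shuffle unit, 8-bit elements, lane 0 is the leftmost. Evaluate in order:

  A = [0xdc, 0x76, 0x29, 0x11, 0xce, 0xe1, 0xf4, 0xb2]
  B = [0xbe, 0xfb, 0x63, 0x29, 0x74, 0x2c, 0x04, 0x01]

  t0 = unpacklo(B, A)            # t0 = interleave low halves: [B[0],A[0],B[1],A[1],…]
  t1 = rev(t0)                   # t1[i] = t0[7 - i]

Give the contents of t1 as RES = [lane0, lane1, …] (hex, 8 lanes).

→ t0 |be|dc|fb|76|63|29|29|11|
→ t1 |11|29|29|63|76|fb|dc|be|

RES = [0x11, 0x29, 0x29, 0x63, 0x76, 0xfb, 0xdc, 0xbe]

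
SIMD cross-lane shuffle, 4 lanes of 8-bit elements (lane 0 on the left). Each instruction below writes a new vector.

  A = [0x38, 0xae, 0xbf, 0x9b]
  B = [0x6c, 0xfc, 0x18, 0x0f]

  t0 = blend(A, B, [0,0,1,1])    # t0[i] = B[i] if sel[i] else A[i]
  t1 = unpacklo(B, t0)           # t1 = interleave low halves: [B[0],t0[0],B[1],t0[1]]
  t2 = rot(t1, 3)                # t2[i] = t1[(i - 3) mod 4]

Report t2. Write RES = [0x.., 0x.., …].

RES = [0x38, 0xfc, 0xae, 0x6c]

  t0: 38 ae 18 0f
  t1: 6c 38 fc ae
  t2: 38 fc ae 6c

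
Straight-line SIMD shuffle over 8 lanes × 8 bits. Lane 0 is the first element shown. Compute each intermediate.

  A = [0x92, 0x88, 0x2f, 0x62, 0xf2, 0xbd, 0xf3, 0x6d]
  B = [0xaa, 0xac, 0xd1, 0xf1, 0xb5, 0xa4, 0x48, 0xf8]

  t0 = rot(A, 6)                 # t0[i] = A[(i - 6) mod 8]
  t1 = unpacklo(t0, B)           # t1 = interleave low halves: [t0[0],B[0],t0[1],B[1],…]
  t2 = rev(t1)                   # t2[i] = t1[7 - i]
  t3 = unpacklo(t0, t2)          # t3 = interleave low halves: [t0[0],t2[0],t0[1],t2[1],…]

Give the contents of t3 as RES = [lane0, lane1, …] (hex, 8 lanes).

t0 = [0x2f, 0x62, 0xf2, 0xbd, 0xf3, 0x6d, 0x92, 0x88]
t1 = [0x2f, 0xaa, 0x62, 0xac, 0xf2, 0xd1, 0xbd, 0xf1]
t2 = [0xf1, 0xbd, 0xd1, 0xf2, 0xac, 0x62, 0xaa, 0x2f]
t3 = [0x2f, 0xf1, 0x62, 0xbd, 0xf2, 0xd1, 0xbd, 0xf2]

RES = [0x2f, 0xf1, 0x62, 0xbd, 0xf2, 0xd1, 0xbd, 0xf2]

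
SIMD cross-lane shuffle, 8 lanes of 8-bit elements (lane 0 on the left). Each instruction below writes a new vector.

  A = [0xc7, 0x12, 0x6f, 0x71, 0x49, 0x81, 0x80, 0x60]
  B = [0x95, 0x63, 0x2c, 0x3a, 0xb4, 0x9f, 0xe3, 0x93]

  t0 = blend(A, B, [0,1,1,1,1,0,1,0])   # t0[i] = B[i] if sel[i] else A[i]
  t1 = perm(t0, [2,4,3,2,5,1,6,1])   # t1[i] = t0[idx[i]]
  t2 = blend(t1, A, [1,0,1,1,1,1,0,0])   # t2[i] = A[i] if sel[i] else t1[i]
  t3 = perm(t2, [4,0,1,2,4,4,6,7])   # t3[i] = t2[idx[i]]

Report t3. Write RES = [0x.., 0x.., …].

RES = [ 0x49  0xc7  0xb4  0x6f  0x49  0x49  0xe3  0x63 ]

→ t0 |c7|63|2c|3a|b4|81|e3|60|
→ t1 |2c|b4|3a|2c|81|63|e3|63|
→ t2 |c7|b4|6f|71|49|81|e3|63|
→ t3 |49|c7|b4|6f|49|49|e3|63|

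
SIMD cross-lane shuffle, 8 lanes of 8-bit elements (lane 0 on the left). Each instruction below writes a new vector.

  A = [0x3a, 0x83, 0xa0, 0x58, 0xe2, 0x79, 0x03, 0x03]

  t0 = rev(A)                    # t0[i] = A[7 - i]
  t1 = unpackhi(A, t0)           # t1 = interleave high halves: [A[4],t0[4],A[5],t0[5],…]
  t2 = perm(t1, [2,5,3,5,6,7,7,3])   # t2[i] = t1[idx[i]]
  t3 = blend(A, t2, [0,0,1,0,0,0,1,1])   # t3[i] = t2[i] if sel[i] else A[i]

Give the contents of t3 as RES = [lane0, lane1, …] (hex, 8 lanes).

RES = [0x3a, 0x83, 0xa0, 0x58, 0xe2, 0x79, 0x3a, 0xa0]

  t0: 03 03 79 e2 58 a0 83 3a
  t1: e2 58 79 a0 03 83 03 3a
  t2: 79 83 a0 83 03 3a 3a a0
  t3: 3a 83 a0 58 e2 79 3a a0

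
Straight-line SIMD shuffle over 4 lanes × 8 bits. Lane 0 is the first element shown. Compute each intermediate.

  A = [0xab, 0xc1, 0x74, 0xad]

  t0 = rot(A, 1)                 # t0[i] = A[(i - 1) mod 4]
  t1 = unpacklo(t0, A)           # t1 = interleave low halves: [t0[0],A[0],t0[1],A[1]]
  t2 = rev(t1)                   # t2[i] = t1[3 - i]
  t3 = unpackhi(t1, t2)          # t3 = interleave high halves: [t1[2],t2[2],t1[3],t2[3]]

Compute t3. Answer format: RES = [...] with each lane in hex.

RES = [0xab, 0xab, 0xc1, 0xad]

→ t0 |ad|ab|c1|74|
→ t1 |ad|ab|ab|c1|
→ t2 |c1|ab|ab|ad|
→ t3 |ab|ab|c1|ad|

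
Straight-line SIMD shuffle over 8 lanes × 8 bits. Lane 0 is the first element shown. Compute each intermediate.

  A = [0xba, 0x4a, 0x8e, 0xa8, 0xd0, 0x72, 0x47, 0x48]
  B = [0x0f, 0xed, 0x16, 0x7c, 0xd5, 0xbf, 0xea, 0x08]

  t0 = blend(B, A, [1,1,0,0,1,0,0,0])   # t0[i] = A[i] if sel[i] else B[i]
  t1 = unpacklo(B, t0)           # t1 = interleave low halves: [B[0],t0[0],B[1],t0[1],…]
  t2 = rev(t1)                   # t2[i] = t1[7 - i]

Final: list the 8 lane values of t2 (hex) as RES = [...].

RES = [ 0x7c  0x7c  0x16  0x16  0x4a  0xed  0xba  0x0f ]

→ t0 |ba|4a|16|7c|d0|bf|ea|08|
→ t1 |0f|ba|ed|4a|16|16|7c|7c|
→ t2 |7c|7c|16|16|4a|ed|ba|0f|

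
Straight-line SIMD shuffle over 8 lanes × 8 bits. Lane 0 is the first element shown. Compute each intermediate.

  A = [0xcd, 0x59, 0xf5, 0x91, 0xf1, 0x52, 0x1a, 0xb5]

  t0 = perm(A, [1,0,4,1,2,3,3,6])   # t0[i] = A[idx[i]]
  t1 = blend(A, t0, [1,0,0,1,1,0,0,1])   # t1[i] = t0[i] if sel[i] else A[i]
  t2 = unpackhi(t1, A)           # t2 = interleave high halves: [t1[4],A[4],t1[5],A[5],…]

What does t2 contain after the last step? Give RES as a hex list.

RES = [ 0xf5  0xf1  0x52  0x52  0x1a  0x1a  0x1a  0xb5 ]

→ t0 |59|cd|f1|59|f5|91|91|1a|
→ t1 |59|59|f5|59|f5|52|1a|1a|
→ t2 |f5|f1|52|52|1a|1a|1a|b5|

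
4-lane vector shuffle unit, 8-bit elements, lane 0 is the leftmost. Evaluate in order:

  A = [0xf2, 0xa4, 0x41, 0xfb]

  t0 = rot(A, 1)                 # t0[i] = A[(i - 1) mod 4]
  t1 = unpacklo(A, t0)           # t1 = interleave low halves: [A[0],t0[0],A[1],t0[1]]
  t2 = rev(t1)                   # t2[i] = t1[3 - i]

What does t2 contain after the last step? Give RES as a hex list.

RES = [ 0xf2  0xa4  0xfb  0xf2 ]

t0 = [0xfb, 0xf2, 0xa4, 0x41]
t1 = [0xf2, 0xfb, 0xa4, 0xf2]
t2 = [0xf2, 0xa4, 0xfb, 0xf2]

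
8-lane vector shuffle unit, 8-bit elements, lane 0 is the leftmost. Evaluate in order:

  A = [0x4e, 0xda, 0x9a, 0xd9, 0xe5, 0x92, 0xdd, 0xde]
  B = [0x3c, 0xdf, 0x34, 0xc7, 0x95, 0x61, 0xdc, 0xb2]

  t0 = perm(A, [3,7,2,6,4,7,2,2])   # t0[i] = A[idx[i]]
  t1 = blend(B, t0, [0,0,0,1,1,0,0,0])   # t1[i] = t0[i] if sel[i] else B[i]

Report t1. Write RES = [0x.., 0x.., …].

RES = [ 0x3c  0xdf  0x34  0xdd  0xe5  0x61  0xdc  0xb2 ]

→ t0 |d9|de|9a|dd|e5|de|9a|9a|
→ t1 |3c|df|34|dd|e5|61|dc|b2|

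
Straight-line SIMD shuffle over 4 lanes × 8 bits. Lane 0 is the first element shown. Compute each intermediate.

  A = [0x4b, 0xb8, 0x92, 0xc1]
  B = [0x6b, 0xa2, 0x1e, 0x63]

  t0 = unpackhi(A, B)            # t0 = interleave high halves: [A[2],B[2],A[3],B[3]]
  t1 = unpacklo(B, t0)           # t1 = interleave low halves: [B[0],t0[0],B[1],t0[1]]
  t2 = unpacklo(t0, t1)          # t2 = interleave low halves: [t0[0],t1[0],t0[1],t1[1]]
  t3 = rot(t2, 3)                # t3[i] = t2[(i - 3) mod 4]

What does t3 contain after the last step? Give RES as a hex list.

t0 = [0x92, 0x1e, 0xc1, 0x63]
t1 = [0x6b, 0x92, 0xa2, 0x1e]
t2 = [0x92, 0x6b, 0x1e, 0x92]
t3 = [0x6b, 0x1e, 0x92, 0x92]

RES = [0x6b, 0x1e, 0x92, 0x92]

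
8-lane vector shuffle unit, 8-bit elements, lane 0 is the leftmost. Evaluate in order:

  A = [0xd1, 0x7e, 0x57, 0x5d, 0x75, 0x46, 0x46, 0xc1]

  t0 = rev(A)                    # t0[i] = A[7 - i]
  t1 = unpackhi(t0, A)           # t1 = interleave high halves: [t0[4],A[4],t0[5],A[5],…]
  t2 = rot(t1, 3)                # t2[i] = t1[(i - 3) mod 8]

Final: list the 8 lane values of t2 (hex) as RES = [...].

t0 = [0xc1, 0x46, 0x46, 0x75, 0x5d, 0x57, 0x7e, 0xd1]
t1 = [0x5d, 0x75, 0x57, 0x46, 0x7e, 0x46, 0xd1, 0xc1]
t2 = [0x46, 0xd1, 0xc1, 0x5d, 0x75, 0x57, 0x46, 0x7e]

RES = [0x46, 0xd1, 0xc1, 0x5d, 0x75, 0x57, 0x46, 0x7e]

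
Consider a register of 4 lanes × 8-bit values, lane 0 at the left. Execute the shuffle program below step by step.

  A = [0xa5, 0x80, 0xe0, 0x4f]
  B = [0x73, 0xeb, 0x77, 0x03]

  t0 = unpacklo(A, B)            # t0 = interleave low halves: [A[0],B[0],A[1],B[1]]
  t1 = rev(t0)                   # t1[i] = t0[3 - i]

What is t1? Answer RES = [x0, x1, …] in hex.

RES = [0xeb, 0x80, 0x73, 0xa5]

→ t0 |a5|73|80|eb|
→ t1 |eb|80|73|a5|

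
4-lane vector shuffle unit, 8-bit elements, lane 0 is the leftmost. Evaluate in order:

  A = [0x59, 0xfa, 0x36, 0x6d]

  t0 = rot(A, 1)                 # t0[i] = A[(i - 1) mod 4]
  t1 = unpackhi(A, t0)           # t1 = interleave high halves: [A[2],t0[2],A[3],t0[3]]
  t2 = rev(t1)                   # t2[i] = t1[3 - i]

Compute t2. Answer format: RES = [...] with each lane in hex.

RES = [ 0x36  0x6d  0xfa  0x36 ]

t0 = [0x6d, 0x59, 0xfa, 0x36]
t1 = [0x36, 0xfa, 0x6d, 0x36]
t2 = [0x36, 0x6d, 0xfa, 0x36]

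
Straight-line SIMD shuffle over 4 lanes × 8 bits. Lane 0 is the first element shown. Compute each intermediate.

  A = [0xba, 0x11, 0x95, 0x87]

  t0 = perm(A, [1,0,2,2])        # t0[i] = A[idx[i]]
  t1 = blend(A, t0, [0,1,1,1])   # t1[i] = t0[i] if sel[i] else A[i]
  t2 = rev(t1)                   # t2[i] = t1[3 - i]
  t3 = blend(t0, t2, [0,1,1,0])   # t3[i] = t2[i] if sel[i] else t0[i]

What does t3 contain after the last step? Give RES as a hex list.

t0 = [0x11, 0xba, 0x95, 0x95]
t1 = [0xba, 0xba, 0x95, 0x95]
t2 = [0x95, 0x95, 0xba, 0xba]
t3 = [0x11, 0x95, 0xba, 0x95]

RES = [ 0x11  0x95  0xba  0x95 ]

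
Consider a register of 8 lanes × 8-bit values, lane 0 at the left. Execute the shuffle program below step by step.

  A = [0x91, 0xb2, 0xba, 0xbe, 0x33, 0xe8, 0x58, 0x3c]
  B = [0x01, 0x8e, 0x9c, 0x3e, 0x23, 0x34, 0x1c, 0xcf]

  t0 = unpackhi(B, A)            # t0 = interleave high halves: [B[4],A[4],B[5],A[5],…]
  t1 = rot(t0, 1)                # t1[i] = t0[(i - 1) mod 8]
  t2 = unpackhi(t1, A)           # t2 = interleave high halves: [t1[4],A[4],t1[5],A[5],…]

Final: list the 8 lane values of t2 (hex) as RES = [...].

RES = [ 0xe8  0x33  0x1c  0xe8  0x58  0x58  0xcf  0x3c ]

t0 = [0x23, 0x33, 0x34, 0xe8, 0x1c, 0x58, 0xcf, 0x3c]
t1 = [0x3c, 0x23, 0x33, 0x34, 0xe8, 0x1c, 0x58, 0xcf]
t2 = [0xe8, 0x33, 0x1c, 0xe8, 0x58, 0x58, 0xcf, 0x3c]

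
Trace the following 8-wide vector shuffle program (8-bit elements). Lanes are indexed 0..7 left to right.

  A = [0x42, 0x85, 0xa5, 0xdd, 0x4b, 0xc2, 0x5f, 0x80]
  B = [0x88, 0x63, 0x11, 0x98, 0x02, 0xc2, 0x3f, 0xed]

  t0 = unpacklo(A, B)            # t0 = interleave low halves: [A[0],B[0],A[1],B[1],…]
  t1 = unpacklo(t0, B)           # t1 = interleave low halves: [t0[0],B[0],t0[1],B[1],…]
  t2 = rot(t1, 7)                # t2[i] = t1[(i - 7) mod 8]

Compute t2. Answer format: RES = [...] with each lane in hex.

RES = [ 0x88  0x88  0x63  0x85  0x11  0x63  0x98  0x42 ]

t0 = [0x42, 0x88, 0x85, 0x63, 0xa5, 0x11, 0xdd, 0x98]
t1 = [0x42, 0x88, 0x88, 0x63, 0x85, 0x11, 0x63, 0x98]
t2 = [0x88, 0x88, 0x63, 0x85, 0x11, 0x63, 0x98, 0x42]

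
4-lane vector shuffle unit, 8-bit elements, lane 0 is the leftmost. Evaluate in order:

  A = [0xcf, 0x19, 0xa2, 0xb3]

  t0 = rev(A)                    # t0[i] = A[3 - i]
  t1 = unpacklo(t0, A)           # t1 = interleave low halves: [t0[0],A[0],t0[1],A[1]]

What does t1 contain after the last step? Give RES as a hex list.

t0 = [0xb3, 0xa2, 0x19, 0xcf]
t1 = [0xb3, 0xcf, 0xa2, 0x19]

RES = [ 0xb3  0xcf  0xa2  0x19 ]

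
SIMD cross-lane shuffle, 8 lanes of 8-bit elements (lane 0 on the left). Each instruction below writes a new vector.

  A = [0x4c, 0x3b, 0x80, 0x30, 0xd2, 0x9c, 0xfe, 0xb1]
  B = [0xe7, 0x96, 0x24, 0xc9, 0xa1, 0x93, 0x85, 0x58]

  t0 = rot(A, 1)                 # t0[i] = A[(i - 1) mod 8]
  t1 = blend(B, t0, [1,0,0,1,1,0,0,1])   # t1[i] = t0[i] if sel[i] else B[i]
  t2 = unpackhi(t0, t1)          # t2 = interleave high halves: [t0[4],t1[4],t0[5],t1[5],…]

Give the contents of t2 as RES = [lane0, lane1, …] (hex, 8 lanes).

→ t0 |b1|4c|3b|80|30|d2|9c|fe|
→ t1 |b1|96|24|80|30|93|85|fe|
→ t2 |30|30|d2|93|9c|85|fe|fe|

RES = [ 0x30  0x30  0xd2  0x93  0x9c  0x85  0xfe  0xfe ]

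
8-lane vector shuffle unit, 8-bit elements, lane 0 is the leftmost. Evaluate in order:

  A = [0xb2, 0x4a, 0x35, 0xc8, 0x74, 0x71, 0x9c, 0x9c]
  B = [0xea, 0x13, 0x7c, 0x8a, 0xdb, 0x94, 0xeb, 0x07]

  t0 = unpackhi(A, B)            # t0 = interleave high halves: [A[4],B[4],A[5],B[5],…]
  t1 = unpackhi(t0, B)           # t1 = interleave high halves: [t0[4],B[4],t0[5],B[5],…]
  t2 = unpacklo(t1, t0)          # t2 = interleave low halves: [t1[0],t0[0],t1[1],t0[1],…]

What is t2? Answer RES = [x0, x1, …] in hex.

RES = [ 0x9c  0x74  0xdb  0xdb  0xeb  0x71  0x94  0x94 ]

→ t0 |74|db|71|94|9c|eb|9c|07|
→ t1 |9c|db|eb|94|9c|eb|07|07|
→ t2 |9c|74|db|db|eb|71|94|94|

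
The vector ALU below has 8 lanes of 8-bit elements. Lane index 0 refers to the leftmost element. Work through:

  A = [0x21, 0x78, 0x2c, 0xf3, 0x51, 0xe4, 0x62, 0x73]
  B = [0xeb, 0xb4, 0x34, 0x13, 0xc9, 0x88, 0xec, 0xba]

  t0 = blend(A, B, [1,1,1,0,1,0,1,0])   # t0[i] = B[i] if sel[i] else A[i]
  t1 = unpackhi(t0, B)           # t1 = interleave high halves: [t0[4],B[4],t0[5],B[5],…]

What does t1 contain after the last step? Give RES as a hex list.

→ t0 |eb|b4|34|f3|c9|e4|ec|73|
→ t1 |c9|c9|e4|88|ec|ec|73|ba|

RES = [0xc9, 0xc9, 0xe4, 0x88, 0xec, 0xec, 0x73, 0xba]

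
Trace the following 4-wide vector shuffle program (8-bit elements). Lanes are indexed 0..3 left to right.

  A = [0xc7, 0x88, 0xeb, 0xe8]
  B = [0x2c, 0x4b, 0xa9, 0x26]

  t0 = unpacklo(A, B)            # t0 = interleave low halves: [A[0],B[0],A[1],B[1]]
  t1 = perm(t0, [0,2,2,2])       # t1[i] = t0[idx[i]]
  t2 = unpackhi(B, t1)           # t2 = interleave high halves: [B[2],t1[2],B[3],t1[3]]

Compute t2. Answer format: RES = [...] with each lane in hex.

RES = [0xa9, 0x88, 0x26, 0x88]

  t0: c7 2c 88 4b
  t1: c7 88 88 88
  t2: a9 88 26 88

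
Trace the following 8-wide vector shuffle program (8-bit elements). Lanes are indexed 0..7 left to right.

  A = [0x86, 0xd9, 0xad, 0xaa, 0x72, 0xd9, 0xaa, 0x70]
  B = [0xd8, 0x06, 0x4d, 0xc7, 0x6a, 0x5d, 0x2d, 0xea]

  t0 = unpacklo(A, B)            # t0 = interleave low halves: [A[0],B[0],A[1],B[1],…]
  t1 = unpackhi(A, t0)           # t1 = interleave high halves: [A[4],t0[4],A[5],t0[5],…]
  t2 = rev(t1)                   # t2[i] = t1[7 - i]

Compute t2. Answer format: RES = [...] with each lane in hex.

t0 = [0x86, 0xd8, 0xd9, 0x06, 0xad, 0x4d, 0xaa, 0xc7]
t1 = [0x72, 0xad, 0xd9, 0x4d, 0xaa, 0xaa, 0x70, 0xc7]
t2 = [0xc7, 0x70, 0xaa, 0xaa, 0x4d, 0xd9, 0xad, 0x72]

RES = [0xc7, 0x70, 0xaa, 0xaa, 0x4d, 0xd9, 0xad, 0x72]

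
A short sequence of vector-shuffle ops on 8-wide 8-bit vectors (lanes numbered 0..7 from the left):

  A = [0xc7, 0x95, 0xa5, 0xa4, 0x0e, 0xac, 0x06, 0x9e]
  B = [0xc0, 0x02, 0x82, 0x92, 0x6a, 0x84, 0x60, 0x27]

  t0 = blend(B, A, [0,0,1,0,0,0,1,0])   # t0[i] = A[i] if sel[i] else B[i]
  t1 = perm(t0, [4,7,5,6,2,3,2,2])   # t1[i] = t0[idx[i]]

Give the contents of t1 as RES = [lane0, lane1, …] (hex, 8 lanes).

  t0: c0 02 a5 92 6a 84 06 27
  t1: 6a 27 84 06 a5 92 a5 a5

RES = [0x6a, 0x27, 0x84, 0x06, 0xa5, 0x92, 0xa5, 0xa5]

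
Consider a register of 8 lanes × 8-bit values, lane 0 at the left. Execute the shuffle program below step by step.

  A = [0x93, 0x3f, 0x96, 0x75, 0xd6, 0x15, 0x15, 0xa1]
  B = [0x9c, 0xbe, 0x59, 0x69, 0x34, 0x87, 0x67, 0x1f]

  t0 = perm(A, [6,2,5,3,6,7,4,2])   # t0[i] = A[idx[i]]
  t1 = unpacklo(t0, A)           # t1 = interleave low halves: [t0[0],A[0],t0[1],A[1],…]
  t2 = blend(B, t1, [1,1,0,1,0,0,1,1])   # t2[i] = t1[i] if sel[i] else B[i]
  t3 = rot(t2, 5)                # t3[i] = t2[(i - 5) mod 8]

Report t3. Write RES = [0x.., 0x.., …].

  t0: 15 96 15 75 15 a1 d6 96
  t1: 15 93 96 3f 15 96 75 75
  t2: 15 93 59 3f 34 87 75 75
  t3: 3f 34 87 75 75 15 93 59

RES = [ 0x3f  0x34  0x87  0x75  0x75  0x15  0x93  0x59 ]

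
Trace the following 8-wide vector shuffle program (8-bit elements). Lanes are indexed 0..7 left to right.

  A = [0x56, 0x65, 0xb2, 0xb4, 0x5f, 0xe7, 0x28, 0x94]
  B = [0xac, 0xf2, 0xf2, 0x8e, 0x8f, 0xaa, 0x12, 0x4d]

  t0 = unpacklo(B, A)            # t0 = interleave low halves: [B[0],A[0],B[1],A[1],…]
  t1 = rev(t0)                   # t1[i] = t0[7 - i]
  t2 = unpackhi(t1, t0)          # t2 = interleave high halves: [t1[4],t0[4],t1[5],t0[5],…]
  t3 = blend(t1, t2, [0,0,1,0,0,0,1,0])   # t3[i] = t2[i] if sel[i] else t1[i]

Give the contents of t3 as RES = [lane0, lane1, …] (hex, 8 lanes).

RES = [ 0xb4  0x8e  0xf2  0xf2  0x65  0xf2  0xac  0xac ]

→ t0 |ac|56|f2|65|f2|b2|8e|b4|
→ t1 |b4|8e|b2|f2|65|f2|56|ac|
→ t2 |65|f2|f2|b2|56|8e|ac|b4|
→ t3 |b4|8e|f2|f2|65|f2|ac|ac|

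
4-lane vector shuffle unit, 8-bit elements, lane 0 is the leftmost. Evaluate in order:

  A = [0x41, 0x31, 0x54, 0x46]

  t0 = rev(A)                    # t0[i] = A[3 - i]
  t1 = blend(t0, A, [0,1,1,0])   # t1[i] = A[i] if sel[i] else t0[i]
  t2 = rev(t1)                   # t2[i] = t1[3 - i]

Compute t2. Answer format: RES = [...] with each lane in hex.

  t0: 46 54 31 41
  t1: 46 31 54 41
  t2: 41 54 31 46

RES = [0x41, 0x54, 0x31, 0x46]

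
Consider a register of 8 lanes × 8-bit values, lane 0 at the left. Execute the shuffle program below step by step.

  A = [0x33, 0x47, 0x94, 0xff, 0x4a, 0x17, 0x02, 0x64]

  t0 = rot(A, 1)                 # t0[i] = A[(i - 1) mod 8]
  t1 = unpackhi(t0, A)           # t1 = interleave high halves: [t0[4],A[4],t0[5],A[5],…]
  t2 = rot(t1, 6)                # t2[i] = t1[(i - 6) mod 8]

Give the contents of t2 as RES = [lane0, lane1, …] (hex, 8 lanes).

t0 = [0x64, 0x33, 0x47, 0x94, 0xff, 0x4a, 0x17, 0x02]
t1 = [0xff, 0x4a, 0x4a, 0x17, 0x17, 0x02, 0x02, 0x64]
t2 = [0x4a, 0x17, 0x17, 0x02, 0x02, 0x64, 0xff, 0x4a]

RES = [ 0x4a  0x17  0x17  0x02  0x02  0x64  0xff  0x4a ]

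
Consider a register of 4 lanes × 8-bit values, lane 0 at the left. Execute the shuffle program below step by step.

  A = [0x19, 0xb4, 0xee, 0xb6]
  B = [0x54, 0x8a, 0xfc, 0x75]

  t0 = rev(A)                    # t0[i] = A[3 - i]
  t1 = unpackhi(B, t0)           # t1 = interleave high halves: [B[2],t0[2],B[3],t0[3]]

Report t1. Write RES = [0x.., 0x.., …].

  t0: b6 ee b4 19
  t1: fc b4 75 19

RES = [ 0xfc  0xb4  0x75  0x19 ]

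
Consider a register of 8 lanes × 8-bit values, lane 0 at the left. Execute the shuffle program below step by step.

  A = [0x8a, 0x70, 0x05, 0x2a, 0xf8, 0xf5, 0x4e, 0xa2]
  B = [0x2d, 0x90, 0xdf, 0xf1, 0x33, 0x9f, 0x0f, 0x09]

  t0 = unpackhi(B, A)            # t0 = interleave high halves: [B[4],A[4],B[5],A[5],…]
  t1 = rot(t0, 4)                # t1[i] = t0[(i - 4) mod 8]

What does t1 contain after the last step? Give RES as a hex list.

  t0: 33 f8 9f f5 0f 4e 09 a2
  t1: 0f 4e 09 a2 33 f8 9f f5

RES = [0x0f, 0x4e, 0x09, 0xa2, 0x33, 0xf8, 0x9f, 0xf5]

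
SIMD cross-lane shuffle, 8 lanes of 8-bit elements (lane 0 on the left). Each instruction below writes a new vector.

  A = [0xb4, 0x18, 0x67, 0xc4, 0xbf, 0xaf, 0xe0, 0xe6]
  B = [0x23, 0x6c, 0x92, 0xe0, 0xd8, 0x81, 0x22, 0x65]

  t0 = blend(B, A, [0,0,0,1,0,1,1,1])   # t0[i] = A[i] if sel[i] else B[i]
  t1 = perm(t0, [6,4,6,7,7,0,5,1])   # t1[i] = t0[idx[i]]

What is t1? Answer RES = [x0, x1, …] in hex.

RES = [0xe0, 0xd8, 0xe0, 0xe6, 0xe6, 0x23, 0xaf, 0x6c]

t0 = [0x23, 0x6c, 0x92, 0xc4, 0xd8, 0xaf, 0xe0, 0xe6]
t1 = [0xe0, 0xd8, 0xe0, 0xe6, 0xe6, 0x23, 0xaf, 0x6c]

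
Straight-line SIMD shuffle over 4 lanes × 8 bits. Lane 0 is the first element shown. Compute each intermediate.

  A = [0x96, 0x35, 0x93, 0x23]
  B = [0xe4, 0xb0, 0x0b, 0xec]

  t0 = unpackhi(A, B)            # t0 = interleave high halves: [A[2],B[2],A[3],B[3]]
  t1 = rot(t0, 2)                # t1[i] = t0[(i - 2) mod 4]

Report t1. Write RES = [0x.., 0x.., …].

RES = [ 0x23  0xec  0x93  0x0b ]

→ t0 |93|0b|23|ec|
→ t1 |23|ec|93|0b|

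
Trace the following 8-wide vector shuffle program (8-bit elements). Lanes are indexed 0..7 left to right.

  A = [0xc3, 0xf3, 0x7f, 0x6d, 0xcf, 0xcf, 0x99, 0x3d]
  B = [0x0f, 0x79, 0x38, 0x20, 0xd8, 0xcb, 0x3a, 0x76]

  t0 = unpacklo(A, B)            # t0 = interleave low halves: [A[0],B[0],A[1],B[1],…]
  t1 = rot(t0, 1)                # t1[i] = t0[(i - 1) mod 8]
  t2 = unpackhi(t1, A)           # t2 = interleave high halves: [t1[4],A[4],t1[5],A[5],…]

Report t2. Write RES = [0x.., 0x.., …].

RES = [ 0x79  0xcf  0x7f  0xcf  0x38  0x99  0x6d  0x3d ]

  t0: c3 0f f3 79 7f 38 6d 20
  t1: 20 c3 0f f3 79 7f 38 6d
  t2: 79 cf 7f cf 38 99 6d 3d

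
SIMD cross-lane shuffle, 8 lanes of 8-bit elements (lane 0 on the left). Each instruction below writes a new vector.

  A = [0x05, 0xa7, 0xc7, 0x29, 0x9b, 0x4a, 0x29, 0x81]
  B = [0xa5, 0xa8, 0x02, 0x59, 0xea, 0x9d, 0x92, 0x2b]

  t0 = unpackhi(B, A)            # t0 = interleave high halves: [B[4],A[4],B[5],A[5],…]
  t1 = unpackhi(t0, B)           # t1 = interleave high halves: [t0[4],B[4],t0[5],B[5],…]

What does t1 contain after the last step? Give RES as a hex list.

RES = [ 0x92  0xea  0x29  0x9d  0x2b  0x92  0x81  0x2b ]

  t0: ea 9b 9d 4a 92 29 2b 81
  t1: 92 ea 29 9d 2b 92 81 2b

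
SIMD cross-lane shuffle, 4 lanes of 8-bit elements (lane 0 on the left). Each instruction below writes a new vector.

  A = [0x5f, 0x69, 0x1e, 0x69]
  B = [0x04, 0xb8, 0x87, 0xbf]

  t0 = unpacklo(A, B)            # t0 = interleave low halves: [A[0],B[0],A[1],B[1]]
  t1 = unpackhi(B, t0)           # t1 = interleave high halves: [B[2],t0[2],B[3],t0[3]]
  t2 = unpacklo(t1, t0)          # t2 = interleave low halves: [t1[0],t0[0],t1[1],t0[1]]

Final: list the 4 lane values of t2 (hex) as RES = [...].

  t0: 5f 04 69 b8
  t1: 87 69 bf b8
  t2: 87 5f 69 04

RES = [ 0x87  0x5f  0x69  0x04 ]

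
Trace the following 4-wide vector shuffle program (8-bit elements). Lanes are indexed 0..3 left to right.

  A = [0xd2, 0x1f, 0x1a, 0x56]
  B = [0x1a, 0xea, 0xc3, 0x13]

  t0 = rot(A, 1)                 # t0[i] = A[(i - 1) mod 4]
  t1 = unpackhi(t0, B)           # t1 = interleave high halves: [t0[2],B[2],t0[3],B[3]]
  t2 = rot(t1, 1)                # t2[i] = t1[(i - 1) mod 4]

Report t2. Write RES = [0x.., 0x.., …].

t0 = [0x56, 0xd2, 0x1f, 0x1a]
t1 = [0x1f, 0xc3, 0x1a, 0x13]
t2 = [0x13, 0x1f, 0xc3, 0x1a]

RES = [ 0x13  0x1f  0xc3  0x1a ]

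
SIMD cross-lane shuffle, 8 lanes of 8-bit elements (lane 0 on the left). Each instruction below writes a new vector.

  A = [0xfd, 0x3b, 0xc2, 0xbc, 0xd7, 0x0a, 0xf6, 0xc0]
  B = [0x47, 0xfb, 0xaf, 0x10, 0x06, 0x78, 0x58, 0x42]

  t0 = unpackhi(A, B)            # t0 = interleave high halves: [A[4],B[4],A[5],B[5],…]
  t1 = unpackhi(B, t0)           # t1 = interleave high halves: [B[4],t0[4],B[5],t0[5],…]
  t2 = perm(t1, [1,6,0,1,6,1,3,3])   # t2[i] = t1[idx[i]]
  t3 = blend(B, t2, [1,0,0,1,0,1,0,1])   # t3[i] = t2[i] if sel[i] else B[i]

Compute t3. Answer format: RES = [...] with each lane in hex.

  t0: d7 06 0a 78 f6 58 c0 42
  t1: 06 f6 78 58 58 c0 42 42
  t2: f6 42 06 f6 42 f6 58 58
  t3: f6 fb af f6 06 f6 58 58

RES = [ 0xf6  0xfb  0xaf  0xf6  0x06  0xf6  0x58  0x58 ]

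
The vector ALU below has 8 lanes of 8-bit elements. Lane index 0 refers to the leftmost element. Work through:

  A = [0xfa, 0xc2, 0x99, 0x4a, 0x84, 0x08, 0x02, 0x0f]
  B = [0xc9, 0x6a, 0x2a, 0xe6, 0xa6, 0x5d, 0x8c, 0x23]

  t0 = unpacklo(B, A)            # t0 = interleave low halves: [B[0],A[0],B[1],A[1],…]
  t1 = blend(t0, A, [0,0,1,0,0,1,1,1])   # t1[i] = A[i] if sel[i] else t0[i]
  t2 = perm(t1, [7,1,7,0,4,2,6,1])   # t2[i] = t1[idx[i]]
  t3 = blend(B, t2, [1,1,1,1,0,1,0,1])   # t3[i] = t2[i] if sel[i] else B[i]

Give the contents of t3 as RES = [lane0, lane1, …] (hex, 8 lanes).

RES = [ 0x0f  0xfa  0x0f  0xc9  0xa6  0x99  0x8c  0xfa ]

→ t0 |c9|fa|6a|c2|2a|99|e6|4a|
→ t1 |c9|fa|99|c2|2a|08|02|0f|
→ t2 |0f|fa|0f|c9|2a|99|02|fa|
→ t3 |0f|fa|0f|c9|a6|99|8c|fa|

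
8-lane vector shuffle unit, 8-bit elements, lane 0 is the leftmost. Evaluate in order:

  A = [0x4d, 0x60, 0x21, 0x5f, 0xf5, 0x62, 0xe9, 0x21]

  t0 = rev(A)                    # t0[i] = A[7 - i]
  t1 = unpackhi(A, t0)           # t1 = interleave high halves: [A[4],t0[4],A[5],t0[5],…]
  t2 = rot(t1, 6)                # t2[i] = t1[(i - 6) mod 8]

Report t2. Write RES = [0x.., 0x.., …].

  t0: 21 e9 62 f5 5f 21 60 4d
  t1: f5 5f 62 21 e9 60 21 4d
  t2: 62 21 e9 60 21 4d f5 5f

RES = [ 0x62  0x21  0xe9  0x60  0x21  0x4d  0xf5  0x5f ]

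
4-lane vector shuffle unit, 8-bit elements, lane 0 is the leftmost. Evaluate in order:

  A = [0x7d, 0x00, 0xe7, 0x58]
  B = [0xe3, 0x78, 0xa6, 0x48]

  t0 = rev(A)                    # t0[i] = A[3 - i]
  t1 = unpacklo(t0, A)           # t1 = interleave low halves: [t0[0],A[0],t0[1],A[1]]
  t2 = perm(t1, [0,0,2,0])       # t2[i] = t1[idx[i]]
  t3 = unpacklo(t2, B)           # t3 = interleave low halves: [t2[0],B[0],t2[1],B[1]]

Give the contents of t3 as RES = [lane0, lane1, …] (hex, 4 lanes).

RES = [ 0x58  0xe3  0x58  0x78 ]

  t0: 58 e7 00 7d
  t1: 58 7d e7 00
  t2: 58 58 e7 58
  t3: 58 e3 58 78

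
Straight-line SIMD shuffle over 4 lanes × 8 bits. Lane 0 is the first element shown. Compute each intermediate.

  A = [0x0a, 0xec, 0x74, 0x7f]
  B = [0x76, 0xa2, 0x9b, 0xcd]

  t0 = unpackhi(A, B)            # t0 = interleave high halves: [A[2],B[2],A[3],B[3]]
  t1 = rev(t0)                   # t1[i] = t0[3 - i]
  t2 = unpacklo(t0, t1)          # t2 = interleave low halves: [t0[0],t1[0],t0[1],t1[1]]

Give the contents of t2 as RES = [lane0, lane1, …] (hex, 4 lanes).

→ t0 |74|9b|7f|cd|
→ t1 |cd|7f|9b|74|
→ t2 |74|cd|9b|7f|

RES = [0x74, 0xcd, 0x9b, 0x7f]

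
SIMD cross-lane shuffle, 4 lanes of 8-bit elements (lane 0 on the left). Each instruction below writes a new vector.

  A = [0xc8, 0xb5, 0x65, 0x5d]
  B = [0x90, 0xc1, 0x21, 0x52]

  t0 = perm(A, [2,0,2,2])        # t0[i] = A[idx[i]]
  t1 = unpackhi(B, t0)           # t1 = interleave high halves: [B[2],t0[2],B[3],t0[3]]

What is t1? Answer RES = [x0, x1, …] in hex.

  t0: 65 c8 65 65
  t1: 21 65 52 65

RES = [ 0x21  0x65  0x52  0x65 ]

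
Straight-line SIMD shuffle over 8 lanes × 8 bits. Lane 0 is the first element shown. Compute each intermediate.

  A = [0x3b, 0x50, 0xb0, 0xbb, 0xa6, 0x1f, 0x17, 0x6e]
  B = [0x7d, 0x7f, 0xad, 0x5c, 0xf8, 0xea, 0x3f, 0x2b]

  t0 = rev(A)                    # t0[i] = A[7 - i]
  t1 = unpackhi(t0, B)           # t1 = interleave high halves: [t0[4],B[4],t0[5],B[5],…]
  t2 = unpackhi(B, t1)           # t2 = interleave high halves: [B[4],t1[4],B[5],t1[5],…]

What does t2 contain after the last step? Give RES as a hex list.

RES = [0xf8, 0x50, 0xea, 0x3f, 0x3f, 0x3b, 0x2b, 0x2b]

  t0: 6e 17 1f a6 bb b0 50 3b
  t1: bb f8 b0 ea 50 3f 3b 2b
  t2: f8 50 ea 3f 3f 3b 2b 2b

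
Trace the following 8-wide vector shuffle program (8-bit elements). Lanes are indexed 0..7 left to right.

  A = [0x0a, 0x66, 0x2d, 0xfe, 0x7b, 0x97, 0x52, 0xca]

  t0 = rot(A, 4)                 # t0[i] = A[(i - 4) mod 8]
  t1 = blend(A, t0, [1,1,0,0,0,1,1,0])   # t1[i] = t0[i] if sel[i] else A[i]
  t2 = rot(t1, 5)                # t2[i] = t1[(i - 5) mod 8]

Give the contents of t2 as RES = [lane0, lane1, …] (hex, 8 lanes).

→ t0 |7b|97|52|ca|0a|66|2d|fe|
→ t1 |7b|97|2d|fe|7b|66|2d|ca|
→ t2 |fe|7b|66|2d|ca|7b|97|2d|

RES = [0xfe, 0x7b, 0x66, 0x2d, 0xca, 0x7b, 0x97, 0x2d]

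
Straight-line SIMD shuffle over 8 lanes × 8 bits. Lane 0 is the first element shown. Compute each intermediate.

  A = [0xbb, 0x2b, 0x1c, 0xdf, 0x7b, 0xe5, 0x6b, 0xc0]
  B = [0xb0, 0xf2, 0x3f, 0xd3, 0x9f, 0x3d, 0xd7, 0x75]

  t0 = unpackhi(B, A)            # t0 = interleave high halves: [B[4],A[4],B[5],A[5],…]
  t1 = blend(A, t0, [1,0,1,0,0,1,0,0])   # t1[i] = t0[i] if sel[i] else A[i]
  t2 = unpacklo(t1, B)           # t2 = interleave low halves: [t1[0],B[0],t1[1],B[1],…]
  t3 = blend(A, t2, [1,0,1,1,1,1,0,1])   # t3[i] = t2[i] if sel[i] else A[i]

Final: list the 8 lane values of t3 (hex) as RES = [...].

→ t0 |9f|7b|3d|e5|d7|6b|75|c0|
→ t1 |9f|2b|3d|df|7b|6b|6b|c0|
→ t2 |9f|b0|2b|f2|3d|3f|df|d3|
→ t3 |9f|2b|2b|f2|3d|3f|6b|d3|

RES = [0x9f, 0x2b, 0x2b, 0xf2, 0x3d, 0x3f, 0x6b, 0xd3]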